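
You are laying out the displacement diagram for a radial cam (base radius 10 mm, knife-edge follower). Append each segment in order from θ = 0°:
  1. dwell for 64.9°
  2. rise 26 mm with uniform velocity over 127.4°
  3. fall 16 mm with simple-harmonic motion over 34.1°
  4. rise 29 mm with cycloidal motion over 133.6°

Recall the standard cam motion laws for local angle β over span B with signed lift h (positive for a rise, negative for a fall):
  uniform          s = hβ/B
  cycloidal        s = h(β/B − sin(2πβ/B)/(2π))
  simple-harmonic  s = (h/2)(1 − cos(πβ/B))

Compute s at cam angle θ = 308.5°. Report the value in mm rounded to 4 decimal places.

seg 1 [0°–64.9°] dwell: s stays 0.0000
seg 2 [64.9°–192.3°] uniform, h=26: full span → s += 26 → s = 26.0000
seg 3 [192.3°–226.4°] simple-harmonic, h=-16: full span → s += -16 → s = 10.0000
seg 4 [226.4°–360°] cycloidal, h=29: θ=308.5° here. β=82.1, B=133.6. 29·(0.6145 − sin(2π·0.6145)/(2π)) = 20.8630 → s = 30.8630

30.8630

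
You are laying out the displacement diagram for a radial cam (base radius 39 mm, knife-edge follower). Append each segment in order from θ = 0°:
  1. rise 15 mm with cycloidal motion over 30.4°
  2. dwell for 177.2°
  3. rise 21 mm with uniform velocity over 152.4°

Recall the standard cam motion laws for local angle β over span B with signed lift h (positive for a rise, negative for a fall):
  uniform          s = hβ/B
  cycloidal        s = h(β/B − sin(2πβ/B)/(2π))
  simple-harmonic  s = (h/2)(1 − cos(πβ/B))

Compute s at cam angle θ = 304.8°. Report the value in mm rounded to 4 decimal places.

seg 1 [0°–30.4°] cycloidal, h=15: full span → s += 15 → s = 15.0000
seg 2 [30.4°–207.6°] dwell: s stays 15.0000
seg 3 [207.6°–360°] uniform, h=21: θ=304.8° here. β=97.2, B=152.4. 21·97.2/152.4 = 13.3937 → s = 28.3937

28.3937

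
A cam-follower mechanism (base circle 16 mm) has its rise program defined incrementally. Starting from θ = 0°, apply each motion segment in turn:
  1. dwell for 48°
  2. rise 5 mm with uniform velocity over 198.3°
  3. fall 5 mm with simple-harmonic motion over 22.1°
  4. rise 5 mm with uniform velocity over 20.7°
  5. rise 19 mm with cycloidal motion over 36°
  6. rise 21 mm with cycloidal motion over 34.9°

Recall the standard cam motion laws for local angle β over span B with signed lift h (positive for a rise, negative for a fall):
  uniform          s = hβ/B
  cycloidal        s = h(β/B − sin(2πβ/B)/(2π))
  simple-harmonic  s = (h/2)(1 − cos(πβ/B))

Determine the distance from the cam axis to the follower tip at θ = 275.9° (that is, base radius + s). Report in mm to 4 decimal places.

seg 1 [0°–48°] dwell: s stays 0.0000
seg 2 [48°–246.3°] uniform, h=5: full span → s += 5 → s = 5.0000
seg 3 [246.3°–268.4°] simple-harmonic, h=-5: full span → s += -5 → s = 0.0000
seg 4 [268.4°–289.1°] uniform, h=5: θ=275.9° here. β=7.5, B=20.7. 5·7.5/20.7 = 1.8116 → s = 1.8116
radial distance = base radius + s = 16 + 1.8116 = 17.8116

17.8116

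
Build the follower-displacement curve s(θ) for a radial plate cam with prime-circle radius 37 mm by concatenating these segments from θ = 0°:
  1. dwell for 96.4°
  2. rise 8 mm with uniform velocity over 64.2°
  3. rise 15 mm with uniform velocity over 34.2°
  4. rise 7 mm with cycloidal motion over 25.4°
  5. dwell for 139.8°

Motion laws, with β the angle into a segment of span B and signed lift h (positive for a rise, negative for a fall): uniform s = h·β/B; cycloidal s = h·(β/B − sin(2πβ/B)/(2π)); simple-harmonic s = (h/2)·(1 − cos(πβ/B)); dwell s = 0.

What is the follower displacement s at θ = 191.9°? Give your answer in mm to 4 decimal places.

seg 1 [0°–96.4°] dwell: s stays 0.0000
seg 2 [96.4°–160.6°] uniform, h=8: full span → s += 8 → s = 8.0000
seg 3 [160.6°–194.8°] uniform, h=15: θ=191.9° here. β=31.3, B=34.2. 15·31.3/34.2 = 13.7281 → s = 21.7281

21.7281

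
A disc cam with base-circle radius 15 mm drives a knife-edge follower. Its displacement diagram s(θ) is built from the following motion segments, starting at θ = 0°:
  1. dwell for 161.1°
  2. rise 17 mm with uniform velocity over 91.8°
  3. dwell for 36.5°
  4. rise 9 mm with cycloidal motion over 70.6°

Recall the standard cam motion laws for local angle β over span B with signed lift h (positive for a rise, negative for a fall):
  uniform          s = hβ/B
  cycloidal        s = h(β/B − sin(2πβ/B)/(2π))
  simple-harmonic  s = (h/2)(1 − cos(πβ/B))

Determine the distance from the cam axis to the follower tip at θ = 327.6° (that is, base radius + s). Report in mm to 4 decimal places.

seg 1 [0°–161.1°] dwell: s stays 0.0000
seg 2 [161.1°–252.9°] uniform, h=17: full span → s += 17 → s = 17.0000
seg 3 [252.9°–289.4°] dwell: s stays 17.0000
seg 4 [289.4°–360°] cycloidal, h=9: θ=327.6° here. β=38.2, B=70.6. 9·(0.5411 − sin(2π·0.5411)/(2π)) = 5.2353 → s = 22.2353
radial distance = base radius + s = 15 + 22.2353 = 37.2353

37.2353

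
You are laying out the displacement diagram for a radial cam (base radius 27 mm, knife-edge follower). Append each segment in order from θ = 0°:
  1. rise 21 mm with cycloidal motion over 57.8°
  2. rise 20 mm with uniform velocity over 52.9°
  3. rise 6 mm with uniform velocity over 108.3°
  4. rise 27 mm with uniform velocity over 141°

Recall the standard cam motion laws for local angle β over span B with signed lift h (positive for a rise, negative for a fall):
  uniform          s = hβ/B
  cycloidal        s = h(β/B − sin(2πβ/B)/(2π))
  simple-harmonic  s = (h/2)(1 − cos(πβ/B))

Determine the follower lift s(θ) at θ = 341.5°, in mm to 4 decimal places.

seg 1 [0°–57.8°] cycloidal, h=21: full span → s += 21 → s = 21.0000
seg 2 [57.8°–110.7°] uniform, h=20: full span → s += 20 → s = 41.0000
seg 3 [110.7°–219°] uniform, h=6: full span → s += 6 → s = 47.0000
seg 4 [219°–360°] uniform, h=27: θ=341.5° here. β=122.5, B=141. 27·122.5/141 = 23.4574 → s = 70.4574

70.4574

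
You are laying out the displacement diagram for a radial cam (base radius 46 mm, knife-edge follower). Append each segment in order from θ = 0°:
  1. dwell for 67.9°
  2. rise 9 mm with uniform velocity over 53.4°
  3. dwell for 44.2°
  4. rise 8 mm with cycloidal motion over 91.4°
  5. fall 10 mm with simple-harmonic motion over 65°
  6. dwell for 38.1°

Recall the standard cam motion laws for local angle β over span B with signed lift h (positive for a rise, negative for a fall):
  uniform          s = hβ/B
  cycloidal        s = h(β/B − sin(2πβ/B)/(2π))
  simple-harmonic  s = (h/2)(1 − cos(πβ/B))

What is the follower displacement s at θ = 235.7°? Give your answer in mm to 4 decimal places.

seg 1 [0°–67.9°] dwell: s stays 0.0000
seg 2 [67.9°–121.3°] uniform, h=9: full span → s += 9 → s = 9.0000
seg 3 [121.3°–165.5°] dwell: s stays 9.0000
seg 4 [165.5°–256.9°] cycloidal, h=8: θ=235.7° here. β=70.2, B=91.4. 8·(0.7681 − sin(2π·0.7681)/(2π)) = 7.4095 → s = 16.4095

16.4095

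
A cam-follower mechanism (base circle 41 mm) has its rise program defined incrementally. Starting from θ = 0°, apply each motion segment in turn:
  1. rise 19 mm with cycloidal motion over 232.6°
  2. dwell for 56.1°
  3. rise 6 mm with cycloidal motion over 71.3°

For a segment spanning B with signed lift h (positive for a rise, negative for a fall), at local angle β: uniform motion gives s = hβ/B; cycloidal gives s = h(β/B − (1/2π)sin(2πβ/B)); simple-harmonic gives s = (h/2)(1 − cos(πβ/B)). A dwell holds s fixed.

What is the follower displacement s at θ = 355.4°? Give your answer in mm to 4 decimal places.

seg 1 [0°–232.6°] cycloidal, h=19: full span → s += 19 → s = 19.0000
seg 2 [232.6°–288.7°] dwell: s stays 19.0000
seg 3 [288.7°–360°] cycloidal, h=6: θ=355.4° here. β=66.7, B=71.3. 6·(0.9355 − sin(2π·0.9355)/(2π)) = 5.9895 → s = 24.9895

24.9895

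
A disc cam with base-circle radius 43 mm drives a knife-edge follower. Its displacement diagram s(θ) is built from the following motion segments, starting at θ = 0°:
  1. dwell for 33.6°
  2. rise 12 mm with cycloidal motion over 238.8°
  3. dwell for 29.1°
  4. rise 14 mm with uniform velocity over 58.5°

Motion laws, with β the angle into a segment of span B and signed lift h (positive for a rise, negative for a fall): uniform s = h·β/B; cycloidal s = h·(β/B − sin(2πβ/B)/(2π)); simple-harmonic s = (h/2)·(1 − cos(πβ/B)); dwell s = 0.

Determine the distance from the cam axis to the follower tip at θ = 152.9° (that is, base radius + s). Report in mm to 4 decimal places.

seg 1 [0°–33.6°] dwell: s stays 0.0000
seg 2 [33.6°–272.4°] cycloidal, h=12: θ=152.9° here. β=119.3, B=238.8. 12·(0.4996 − sin(2π·0.4996)/(2π)) = 5.9899 → s = 5.9899
radial distance = base radius + s = 43 + 5.9899 = 48.9899

48.9899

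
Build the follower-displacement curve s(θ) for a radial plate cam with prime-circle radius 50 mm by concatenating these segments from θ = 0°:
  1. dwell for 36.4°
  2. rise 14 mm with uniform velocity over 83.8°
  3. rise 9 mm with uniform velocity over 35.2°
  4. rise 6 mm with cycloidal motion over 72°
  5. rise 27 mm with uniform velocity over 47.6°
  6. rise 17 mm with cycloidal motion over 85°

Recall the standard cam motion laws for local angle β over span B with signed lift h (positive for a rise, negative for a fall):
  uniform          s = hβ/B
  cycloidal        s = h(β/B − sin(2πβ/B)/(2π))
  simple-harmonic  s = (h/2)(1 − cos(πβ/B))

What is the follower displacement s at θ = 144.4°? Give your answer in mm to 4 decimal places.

seg 1 [0°–36.4°] dwell: s stays 0.0000
seg 2 [36.4°–120.2°] uniform, h=14: full span → s += 14 → s = 14.0000
seg 3 [120.2°–155.4°] uniform, h=9: θ=144.4° here. β=24.2, B=35.2. 9·24.2/35.2 = 6.1875 → s = 20.1875

20.1875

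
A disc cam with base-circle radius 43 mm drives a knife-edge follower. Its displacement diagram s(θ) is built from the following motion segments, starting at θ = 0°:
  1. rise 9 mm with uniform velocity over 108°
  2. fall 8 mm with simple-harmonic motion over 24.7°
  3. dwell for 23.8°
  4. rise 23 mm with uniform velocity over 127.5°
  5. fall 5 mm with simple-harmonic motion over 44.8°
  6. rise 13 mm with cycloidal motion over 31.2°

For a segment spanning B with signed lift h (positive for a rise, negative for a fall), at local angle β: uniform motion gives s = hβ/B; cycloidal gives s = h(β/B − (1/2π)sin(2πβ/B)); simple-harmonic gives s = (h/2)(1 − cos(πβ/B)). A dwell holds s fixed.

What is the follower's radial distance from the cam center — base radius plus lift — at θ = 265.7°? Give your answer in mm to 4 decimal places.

seg 1 [0°–108°] uniform, h=9: full span → s += 9 → s = 9.0000
seg 2 [108°–132.7°] simple-harmonic, h=-8: full span → s += -8 → s = 1.0000
seg 3 [132.7°–156.5°] dwell: s stays 1.0000
seg 4 [156.5°–284°] uniform, h=23: θ=265.7° here. β=109.2, B=127.5. 23·109.2/127.5 = 19.6988 → s = 20.6988
radial distance = base radius + s = 43 + 20.6988 = 63.6988

63.6988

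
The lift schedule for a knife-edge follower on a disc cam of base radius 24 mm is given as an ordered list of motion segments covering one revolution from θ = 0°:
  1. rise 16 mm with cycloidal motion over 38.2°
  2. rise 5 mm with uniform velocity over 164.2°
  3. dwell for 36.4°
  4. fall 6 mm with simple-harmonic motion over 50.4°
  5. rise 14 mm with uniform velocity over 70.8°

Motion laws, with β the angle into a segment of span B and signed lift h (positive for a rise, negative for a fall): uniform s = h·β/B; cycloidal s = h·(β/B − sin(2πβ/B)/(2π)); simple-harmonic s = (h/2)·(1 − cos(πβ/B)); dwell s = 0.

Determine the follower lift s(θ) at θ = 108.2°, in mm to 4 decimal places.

seg 1 [0°–38.2°] cycloidal, h=16: full span → s += 16 → s = 16.0000
seg 2 [38.2°–202.4°] uniform, h=5: θ=108.2° here. β=70, B=164.2. 5·70/164.2 = 2.1315 → s = 18.1315

18.1315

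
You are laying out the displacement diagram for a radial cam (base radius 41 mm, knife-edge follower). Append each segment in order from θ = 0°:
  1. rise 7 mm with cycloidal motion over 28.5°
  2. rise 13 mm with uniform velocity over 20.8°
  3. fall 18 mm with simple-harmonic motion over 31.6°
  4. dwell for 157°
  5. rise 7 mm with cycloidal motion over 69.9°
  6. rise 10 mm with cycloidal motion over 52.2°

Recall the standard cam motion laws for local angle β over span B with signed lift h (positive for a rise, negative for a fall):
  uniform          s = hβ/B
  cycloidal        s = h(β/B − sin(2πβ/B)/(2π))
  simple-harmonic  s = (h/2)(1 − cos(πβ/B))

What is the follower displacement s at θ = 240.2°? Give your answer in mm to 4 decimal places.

seg 1 [0°–28.5°] cycloidal, h=7: full span → s += 7 → s = 7.0000
seg 2 [28.5°–49.3°] uniform, h=13: full span → s += 13 → s = 20.0000
seg 3 [49.3°–80.9°] simple-harmonic, h=-18: full span → s += -18 → s = 2.0000
seg 4 [80.9°–237.9°] dwell: s stays 2.0000
seg 5 [237.9°–307.8°] cycloidal, h=7: θ=240.2° here. β=2.3, B=69.9. 7·(0.0329 − sin(2π·0.0329)/(2π)) = 0.0016 → s = 2.0016

2.0016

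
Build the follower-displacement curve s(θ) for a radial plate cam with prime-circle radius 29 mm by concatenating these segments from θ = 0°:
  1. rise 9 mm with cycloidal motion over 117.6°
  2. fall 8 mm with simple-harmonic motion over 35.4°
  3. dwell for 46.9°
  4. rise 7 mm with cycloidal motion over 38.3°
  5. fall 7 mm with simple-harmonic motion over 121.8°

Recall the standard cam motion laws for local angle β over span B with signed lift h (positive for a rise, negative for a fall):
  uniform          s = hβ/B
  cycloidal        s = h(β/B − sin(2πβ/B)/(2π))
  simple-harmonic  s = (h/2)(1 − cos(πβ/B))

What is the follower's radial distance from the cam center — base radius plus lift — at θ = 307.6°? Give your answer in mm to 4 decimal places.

seg 1 [0°–117.6°] cycloidal, h=9: full span → s += 9 → s = 9.0000
seg 2 [117.6°–153°] simple-harmonic, h=-8: full span → s += -8 → s = 1.0000
seg 3 [153°–199.9°] dwell: s stays 1.0000
seg 4 [199.9°–238.2°] cycloidal, h=7: full span → s += 7 → s = 8.0000
seg 5 [238.2°–360°] simple-harmonic, h=-7: θ=307.6° here. β=69.4, B=121.8. -7/2·(1 − cos(π·0.5698)) = -4.2612 → s = 3.7388
radial distance = base radius + s = 29 + 3.7388 = 32.7388

32.7388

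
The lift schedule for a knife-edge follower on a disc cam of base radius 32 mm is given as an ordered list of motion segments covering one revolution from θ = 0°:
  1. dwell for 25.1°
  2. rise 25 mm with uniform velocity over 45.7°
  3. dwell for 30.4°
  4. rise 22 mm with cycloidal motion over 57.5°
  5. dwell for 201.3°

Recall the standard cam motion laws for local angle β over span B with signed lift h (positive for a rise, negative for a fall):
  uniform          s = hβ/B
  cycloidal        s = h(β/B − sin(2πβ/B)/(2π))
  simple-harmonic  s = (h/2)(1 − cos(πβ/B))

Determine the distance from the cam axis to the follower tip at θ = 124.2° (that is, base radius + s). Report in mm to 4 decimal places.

seg 1 [0°–25.1°] dwell: s stays 0.0000
seg 2 [25.1°–70.8°] uniform, h=25: full span → s += 25 → s = 25.0000
seg 3 [70.8°–101.2°] dwell: s stays 25.0000
seg 4 [101.2°–158.7°] cycloidal, h=22: θ=124.2° here. β=23, B=57.5. 22·(0.4000 − sin(2π·0.4000)/(2π)) = 6.7419 → s = 31.7419
radial distance = base radius + s = 32 + 31.7419 = 63.7419

63.7419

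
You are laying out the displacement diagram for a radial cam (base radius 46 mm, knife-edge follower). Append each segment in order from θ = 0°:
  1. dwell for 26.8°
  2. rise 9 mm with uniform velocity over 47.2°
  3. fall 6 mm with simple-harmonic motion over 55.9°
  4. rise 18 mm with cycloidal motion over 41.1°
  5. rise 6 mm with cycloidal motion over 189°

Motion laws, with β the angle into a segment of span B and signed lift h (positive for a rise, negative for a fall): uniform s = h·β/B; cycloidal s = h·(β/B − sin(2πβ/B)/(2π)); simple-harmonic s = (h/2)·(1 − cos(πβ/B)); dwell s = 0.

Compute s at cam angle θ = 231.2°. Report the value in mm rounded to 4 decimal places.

seg 1 [0°–26.8°] dwell: s stays 0.0000
seg 2 [26.8°–74°] uniform, h=9: full span → s += 9 → s = 9.0000
seg 3 [74°–129.9°] simple-harmonic, h=-6: full span → s += -6 → s = 3.0000
seg 4 [129.9°–171°] cycloidal, h=18: full span → s += 18 → s = 21.0000
seg 5 [171°–360°] cycloidal, h=6: θ=231.2° here. β=60.2, B=189. 6·(0.3185 − sin(2π·0.3185)/(2π)) = 1.0433 → s = 22.0433

22.0433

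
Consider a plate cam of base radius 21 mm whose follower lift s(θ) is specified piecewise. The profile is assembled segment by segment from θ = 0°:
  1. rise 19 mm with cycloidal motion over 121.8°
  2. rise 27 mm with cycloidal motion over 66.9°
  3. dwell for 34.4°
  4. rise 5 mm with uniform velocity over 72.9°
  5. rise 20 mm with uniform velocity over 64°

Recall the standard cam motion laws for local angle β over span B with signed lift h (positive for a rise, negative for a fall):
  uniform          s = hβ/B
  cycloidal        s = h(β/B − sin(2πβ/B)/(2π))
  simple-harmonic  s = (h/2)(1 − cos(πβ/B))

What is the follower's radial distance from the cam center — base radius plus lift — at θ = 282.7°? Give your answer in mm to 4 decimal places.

seg 1 [0°–121.8°] cycloidal, h=19: full span → s += 19 → s = 19.0000
seg 2 [121.8°–188.7°] cycloidal, h=27: full span → s += 27 → s = 46.0000
seg 3 [188.7°–223.1°] dwell: s stays 46.0000
seg 4 [223.1°–296°] uniform, h=5: θ=282.7° here. β=59.6, B=72.9. 5·59.6/72.9 = 4.0878 → s = 50.0878
radial distance = base radius + s = 21 + 50.0878 = 71.0878

71.0878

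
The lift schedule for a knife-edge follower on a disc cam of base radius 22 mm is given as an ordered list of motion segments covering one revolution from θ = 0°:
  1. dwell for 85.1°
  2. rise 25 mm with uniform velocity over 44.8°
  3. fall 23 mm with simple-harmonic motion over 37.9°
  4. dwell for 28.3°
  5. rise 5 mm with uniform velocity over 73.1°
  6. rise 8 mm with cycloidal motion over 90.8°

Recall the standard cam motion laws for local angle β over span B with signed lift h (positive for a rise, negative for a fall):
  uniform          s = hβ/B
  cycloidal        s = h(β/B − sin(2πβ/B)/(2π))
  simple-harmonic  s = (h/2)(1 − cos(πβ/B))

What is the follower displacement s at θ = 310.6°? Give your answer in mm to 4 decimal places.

seg 1 [0°–85.1°] dwell: s stays 0.0000
seg 2 [85.1°–129.9°] uniform, h=25: full span → s += 25 → s = 25.0000
seg 3 [129.9°–167.8°] simple-harmonic, h=-23: full span → s += -23 → s = 2.0000
seg 4 [167.8°–196.1°] dwell: s stays 2.0000
seg 5 [196.1°–269.2°] uniform, h=5: full span → s += 5 → s = 7.0000
seg 6 [269.2°–360°] cycloidal, h=8: θ=310.6° here. β=41.4, B=90.8. 8·(0.4559 − sin(2π·0.4559)/(2π)) = 3.2996 → s = 10.2996

10.2996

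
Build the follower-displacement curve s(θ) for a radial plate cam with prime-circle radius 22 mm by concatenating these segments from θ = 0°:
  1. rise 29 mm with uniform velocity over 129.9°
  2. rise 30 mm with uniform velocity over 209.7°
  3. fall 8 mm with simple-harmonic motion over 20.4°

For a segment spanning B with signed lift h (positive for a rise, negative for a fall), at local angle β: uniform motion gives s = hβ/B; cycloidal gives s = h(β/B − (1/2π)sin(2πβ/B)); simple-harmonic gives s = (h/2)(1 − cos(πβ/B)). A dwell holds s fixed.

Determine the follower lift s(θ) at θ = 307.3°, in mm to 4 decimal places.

seg 1 [0°–129.9°] uniform, h=29: full span → s += 29 → s = 29.0000
seg 2 [129.9°–339.6°] uniform, h=30: θ=307.3° here. β=177.4, B=209.7. 30·177.4/209.7 = 25.3791 → s = 54.3791

54.3791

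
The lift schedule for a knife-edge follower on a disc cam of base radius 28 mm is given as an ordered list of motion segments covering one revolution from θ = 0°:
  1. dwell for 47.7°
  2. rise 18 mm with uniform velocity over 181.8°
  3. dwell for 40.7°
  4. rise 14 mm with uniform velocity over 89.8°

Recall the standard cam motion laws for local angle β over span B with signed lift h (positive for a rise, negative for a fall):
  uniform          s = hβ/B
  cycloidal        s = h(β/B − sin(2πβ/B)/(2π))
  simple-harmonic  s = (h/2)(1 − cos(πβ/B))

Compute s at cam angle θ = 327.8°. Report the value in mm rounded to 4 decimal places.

seg 1 [0°–47.7°] dwell: s stays 0.0000
seg 2 [47.7°–229.5°] uniform, h=18: full span → s += 18 → s = 18.0000
seg 3 [229.5°–270.2°] dwell: s stays 18.0000
seg 4 [270.2°–360°] uniform, h=14: θ=327.8° here. β=57.6, B=89.8. 14·57.6/89.8 = 8.9800 → s = 26.9800

26.9800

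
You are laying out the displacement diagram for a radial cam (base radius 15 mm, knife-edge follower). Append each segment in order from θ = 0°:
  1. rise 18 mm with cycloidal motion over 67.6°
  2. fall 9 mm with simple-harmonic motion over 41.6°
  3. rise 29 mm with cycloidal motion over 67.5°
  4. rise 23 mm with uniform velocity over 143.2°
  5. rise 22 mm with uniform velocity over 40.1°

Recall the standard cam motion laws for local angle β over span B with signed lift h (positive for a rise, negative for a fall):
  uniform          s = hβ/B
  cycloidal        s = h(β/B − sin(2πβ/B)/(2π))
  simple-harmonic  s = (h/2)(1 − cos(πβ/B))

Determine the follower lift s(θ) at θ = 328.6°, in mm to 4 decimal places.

seg 1 [0°–67.6°] cycloidal, h=18: full span → s += 18 → s = 18.0000
seg 2 [67.6°–109.2°] simple-harmonic, h=-9: full span → s += -9 → s = 9.0000
seg 3 [109.2°–176.7°] cycloidal, h=29: full span → s += 29 → s = 38.0000
seg 4 [176.7°–319.9°] uniform, h=23: full span → s += 23 → s = 61.0000
seg 5 [319.9°–360°] uniform, h=22: θ=328.6° here. β=8.7, B=40.1. 22·8.7/40.1 = 4.7731 → s = 65.7731

65.7731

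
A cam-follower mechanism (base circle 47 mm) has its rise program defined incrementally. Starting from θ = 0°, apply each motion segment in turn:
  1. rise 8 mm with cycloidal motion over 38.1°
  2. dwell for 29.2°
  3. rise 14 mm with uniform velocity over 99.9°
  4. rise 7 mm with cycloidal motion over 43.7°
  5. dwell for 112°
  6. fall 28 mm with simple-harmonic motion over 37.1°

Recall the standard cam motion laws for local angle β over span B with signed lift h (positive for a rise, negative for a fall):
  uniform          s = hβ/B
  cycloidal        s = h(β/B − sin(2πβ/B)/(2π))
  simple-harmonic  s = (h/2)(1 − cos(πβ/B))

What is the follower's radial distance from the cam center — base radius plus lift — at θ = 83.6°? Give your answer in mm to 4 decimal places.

seg 1 [0°–38.1°] cycloidal, h=8: full span → s += 8 → s = 8.0000
seg 2 [38.1°–67.3°] dwell: s stays 8.0000
seg 3 [67.3°–167.2°] uniform, h=14: θ=83.6° here. β=16.3, B=99.9. 14·16.3/99.9 = 2.2843 → s = 10.2843
radial distance = base radius + s = 47 + 10.2843 = 57.2843

57.2843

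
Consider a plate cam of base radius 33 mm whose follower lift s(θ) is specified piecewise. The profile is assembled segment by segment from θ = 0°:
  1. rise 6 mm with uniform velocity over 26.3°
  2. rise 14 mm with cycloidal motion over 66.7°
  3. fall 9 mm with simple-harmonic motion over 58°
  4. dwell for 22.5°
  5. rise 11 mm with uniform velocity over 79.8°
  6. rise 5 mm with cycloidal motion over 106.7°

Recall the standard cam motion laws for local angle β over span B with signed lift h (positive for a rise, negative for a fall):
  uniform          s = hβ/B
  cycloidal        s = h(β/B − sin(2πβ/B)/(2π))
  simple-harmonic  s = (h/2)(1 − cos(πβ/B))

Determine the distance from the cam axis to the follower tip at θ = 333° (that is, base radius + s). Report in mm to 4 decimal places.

seg 1 [0°–26.3°] uniform, h=6: full span → s += 6 → s = 6.0000
seg 2 [26.3°–93°] cycloidal, h=14: full span → s += 14 → s = 20.0000
seg 3 [93°–151°] simple-harmonic, h=-9: full span → s += -9 → s = 11.0000
seg 4 [151°–173.5°] dwell: s stays 11.0000
seg 5 [173.5°–253.3°] uniform, h=11: full span → s += 11 → s = 22.0000
seg 6 [253.3°–360°] cycloidal, h=5: θ=333° here. β=79.7, B=106.7. 5·(0.7470 − sin(2π·0.7470)/(2π)) = 4.5304 → s = 26.5304
radial distance = base radius + s = 33 + 26.5304 = 59.5304

59.5304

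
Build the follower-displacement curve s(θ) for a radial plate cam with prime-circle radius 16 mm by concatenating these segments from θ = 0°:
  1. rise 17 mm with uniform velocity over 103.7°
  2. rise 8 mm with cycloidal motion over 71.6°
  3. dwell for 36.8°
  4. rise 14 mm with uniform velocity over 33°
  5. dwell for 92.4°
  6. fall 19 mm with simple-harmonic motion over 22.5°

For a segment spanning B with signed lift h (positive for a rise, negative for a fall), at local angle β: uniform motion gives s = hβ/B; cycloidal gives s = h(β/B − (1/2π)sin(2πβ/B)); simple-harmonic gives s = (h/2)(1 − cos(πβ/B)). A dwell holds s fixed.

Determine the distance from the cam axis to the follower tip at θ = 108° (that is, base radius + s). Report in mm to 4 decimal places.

seg 1 [0°–103.7°] uniform, h=17: full span → s += 17 → s = 17.0000
seg 2 [103.7°–175.3°] cycloidal, h=8: θ=108° here. β=4.3, B=71.6. 8·(0.0601 − sin(2π·0.0601)/(2π)) = 0.0113 → s = 17.0113
radial distance = base radius + s = 16 + 17.0113 = 33.0113

33.0113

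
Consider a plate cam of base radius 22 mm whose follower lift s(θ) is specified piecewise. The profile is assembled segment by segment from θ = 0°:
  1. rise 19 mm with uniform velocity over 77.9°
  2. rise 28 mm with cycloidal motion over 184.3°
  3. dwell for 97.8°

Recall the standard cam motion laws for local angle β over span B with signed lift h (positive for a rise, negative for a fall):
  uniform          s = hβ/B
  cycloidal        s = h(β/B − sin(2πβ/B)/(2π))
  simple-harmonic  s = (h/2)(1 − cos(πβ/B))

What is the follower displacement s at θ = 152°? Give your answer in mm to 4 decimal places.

seg 1 [0°–77.9°] uniform, h=19: full span → s += 19 → s = 19.0000
seg 2 [77.9°–262.2°] cycloidal, h=28: θ=152° here. β=74.1, B=184.3. 28·(0.4021 − sin(2π·0.4021)/(2π)) = 8.6853 → s = 27.6853

27.6853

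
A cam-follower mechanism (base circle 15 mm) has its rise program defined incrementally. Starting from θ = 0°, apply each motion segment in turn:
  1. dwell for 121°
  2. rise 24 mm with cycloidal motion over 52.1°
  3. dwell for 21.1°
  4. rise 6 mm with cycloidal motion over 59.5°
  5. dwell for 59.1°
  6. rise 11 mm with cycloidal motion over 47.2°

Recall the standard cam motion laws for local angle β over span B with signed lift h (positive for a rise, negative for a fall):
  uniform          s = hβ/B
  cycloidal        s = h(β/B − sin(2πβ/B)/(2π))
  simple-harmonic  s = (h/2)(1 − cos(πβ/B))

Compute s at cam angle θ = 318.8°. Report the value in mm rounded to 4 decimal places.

seg 1 [0°–121°] dwell: s stays 0.0000
seg 2 [121°–173.1°] cycloidal, h=24: full span → s += 24 → s = 24.0000
seg 3 [173.1°–194.2°] dwell: s stays 24.0000
seg 4 [194.2°–253.7°] cycloidal, h=6: full span → s += 6 → s = 30.0000
seg 5 [253.7°–312.8°] dwell: s stays 30.0000
seg 6 [312.8°–360°] cycloidal, h=11: θ=318.8° here. β=6, B=47.2. 11·(0.1271 − sin(2π·0.1271)/(2π)) = 0.1440 → s = 30.1440

30.1440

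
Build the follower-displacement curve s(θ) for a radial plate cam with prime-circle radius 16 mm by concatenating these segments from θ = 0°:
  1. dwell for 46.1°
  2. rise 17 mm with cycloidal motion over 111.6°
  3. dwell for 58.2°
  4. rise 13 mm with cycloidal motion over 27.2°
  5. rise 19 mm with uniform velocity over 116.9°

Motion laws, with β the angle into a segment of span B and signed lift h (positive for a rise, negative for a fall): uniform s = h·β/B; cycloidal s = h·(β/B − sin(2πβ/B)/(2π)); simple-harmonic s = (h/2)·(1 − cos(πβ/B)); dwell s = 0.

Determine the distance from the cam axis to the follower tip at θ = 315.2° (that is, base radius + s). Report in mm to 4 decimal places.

seg 1 [0°–46.1°] dwell: s stays 0.0000
seg 2 [46.1°–157.7°] cycloidal, h=17: full span → s += 17 → s = 17.0000
seg 3 [157.7°–215.9°] dwell: s stays 17.0000
seg 4 [215.9°–243.1°] cycloidal, h=13: full span → s += 13 → s = 30.0000
seg 5 [243.1°–360°] uniform, h=19: θ=315.2° here. β=72.1, B=116.9. 19·72.1/116.9 = 11.7186 → s = 41.7186
radial distance = base radius + s = 16 + 41.7186 = 57.7186

57.7186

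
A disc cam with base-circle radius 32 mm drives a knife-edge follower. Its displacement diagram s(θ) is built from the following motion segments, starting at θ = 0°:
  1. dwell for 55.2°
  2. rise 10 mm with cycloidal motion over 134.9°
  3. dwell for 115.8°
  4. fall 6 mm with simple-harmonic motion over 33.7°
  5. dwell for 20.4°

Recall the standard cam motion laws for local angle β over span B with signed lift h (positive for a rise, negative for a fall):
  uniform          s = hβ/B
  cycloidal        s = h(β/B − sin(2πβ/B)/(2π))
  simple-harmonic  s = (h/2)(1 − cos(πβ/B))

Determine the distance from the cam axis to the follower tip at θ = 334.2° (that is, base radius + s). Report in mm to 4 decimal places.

seg 1 [0°–55.2°] dwell: s stays 0.0000
seg 2 [55.2°–190.1°] cycloidal, h=10: full span → s += 10 → s = 10.0000
seg 3 [190.1°–305.9°] dwell: s stays 10.0000
seg 4 [305.9°–339.6°] simple-harmonic, h=-6: θ=334.2° here. β=28.3, B=33.7. -6/2·(1 − cos(π·0.8398)) = -5.6278 → s = 4.3722
radial distance = base radius + s = 32 + 4.3722 = 36.3722

36.3722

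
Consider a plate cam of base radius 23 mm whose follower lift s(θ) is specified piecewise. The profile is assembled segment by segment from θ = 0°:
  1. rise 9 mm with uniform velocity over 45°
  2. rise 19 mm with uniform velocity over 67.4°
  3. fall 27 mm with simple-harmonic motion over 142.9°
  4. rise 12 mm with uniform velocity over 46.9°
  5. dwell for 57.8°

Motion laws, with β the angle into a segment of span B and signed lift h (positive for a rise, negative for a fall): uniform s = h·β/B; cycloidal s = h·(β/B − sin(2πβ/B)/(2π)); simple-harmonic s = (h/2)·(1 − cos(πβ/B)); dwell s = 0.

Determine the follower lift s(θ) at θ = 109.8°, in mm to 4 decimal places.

seg 1 [0°–45°] uniform, h=9: full span → s += 9 → s = 9.0000
seg 2 [45°–112.4°] uniform, h=19: θ=109.8° here. β=64.8, B=67.4. 19·64.8/67.4 = 18.2671 → s = 27.2671

27.2671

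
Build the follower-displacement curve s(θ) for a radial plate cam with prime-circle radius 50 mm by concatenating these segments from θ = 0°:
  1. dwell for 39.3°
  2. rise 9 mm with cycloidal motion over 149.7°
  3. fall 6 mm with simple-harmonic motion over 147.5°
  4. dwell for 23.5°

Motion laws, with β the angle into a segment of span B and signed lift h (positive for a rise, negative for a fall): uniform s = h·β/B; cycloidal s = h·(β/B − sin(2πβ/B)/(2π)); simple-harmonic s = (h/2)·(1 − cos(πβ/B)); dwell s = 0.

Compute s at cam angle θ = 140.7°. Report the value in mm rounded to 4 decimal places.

seg 1 [0°–39.3°] dwell: s stays 0.0000
seg 2 [39.3°–189°] cycloidal, h=9: θ=140.7° here. β=101.4, B=149.7. 9·(0.6774 − sin(2π·0.6774)/(2π)) = 7.3819 → s = 7.3819

7.3819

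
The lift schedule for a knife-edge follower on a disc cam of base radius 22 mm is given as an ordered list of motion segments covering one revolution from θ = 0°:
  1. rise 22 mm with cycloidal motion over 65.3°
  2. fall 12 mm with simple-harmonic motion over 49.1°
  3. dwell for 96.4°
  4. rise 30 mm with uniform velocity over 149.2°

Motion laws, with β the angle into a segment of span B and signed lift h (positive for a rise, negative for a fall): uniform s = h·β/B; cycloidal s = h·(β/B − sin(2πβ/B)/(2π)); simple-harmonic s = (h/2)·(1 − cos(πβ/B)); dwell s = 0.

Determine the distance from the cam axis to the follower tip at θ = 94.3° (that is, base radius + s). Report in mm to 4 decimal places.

seg 1 [0°–65.3°] cycloidal, h=22: full span → s += 22 → s = 22.0000
seg 2 [65.3°–114.4°] simple-harmonic, h=-12: θ=94.3° here. β=29, B=49.1. -12/2·(1 − cos(π·0.5906)) = -7.6854 → s = 14.3146
radial distance = base radius + s = 22 + 14.3146 = 36.3146

36.3146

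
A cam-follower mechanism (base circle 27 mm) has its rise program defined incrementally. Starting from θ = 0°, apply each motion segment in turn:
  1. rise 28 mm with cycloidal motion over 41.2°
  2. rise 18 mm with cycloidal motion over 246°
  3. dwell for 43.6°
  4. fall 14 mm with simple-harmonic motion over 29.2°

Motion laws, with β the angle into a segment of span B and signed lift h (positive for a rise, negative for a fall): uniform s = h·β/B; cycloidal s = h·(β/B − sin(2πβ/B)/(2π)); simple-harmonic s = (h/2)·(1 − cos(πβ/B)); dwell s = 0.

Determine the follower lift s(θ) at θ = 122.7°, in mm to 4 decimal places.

seg 1 [0°–41.2°] cycloidal, h=28: full span → s += 28 → s = 28.0000
seg 2 [41.2°–287.2°] cycloidal, h=18: θ=122.7° here. β=81.5, B=246. 18·(0.3313 − sin(2π·0.3313)/(2π)) = 3.4643 → s = 31.4643

31.4643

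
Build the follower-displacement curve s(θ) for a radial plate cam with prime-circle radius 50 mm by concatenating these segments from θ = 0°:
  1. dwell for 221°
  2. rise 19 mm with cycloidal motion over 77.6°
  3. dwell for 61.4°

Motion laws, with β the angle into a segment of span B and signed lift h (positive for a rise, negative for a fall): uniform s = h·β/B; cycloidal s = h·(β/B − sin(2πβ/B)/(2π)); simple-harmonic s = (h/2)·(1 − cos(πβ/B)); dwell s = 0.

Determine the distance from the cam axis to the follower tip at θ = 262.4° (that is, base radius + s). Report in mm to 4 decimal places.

seg 1 [0°–221°] dwell: s stays 0.0000
seg 2 [221°–298.6°] cycloidal, h=19: θ=262.4° here. β=41.4, B=77.6. 19·(0.5335 − sin(2π·0.5335)/(2π)) = 10.7685 → s = 10.7685
radial distance = base radius + s = 50 + 10.7685 = 60.7685

60.7685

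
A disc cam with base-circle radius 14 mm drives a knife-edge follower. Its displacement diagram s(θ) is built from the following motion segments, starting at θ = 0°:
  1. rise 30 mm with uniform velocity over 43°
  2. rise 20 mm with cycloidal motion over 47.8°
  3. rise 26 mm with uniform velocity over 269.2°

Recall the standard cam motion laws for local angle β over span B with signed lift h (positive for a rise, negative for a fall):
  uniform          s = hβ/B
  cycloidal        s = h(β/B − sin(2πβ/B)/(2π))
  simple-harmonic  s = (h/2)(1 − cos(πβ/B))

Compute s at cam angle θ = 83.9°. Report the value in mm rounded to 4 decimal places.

seg 1 [0°–43°] uniform, h=30: full span → s += 30 → s = 30.0000
seg 2 [43°–90.8°] cycloidal, h=20: θ=83.9° here. β=40.9, B=47.8. 20·(0.8556 − sin(2π·0.8556)/(2π)) = 19.6201 → s = 49.6201

49.6201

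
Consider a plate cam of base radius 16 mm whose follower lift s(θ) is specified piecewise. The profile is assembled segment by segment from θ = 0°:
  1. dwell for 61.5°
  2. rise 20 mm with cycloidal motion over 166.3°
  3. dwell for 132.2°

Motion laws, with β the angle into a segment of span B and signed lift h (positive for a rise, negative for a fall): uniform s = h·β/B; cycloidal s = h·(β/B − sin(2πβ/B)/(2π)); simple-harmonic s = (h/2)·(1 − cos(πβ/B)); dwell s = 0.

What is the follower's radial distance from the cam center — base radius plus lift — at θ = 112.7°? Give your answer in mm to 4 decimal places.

seg 1 [0°–61.5°] dwell: s stays 0.0000
seg 2 [61.5°–227.8°] cycloidal, h=20: θ=112.7° here. β=51.2, B=166.3. 20·(0.3079 − sin(2π·0.3079)/(2π)) = 3.1826 → s = 3.1826
radial distance = base radius + s = 16 + 3.1826 = 19.1826

19.1826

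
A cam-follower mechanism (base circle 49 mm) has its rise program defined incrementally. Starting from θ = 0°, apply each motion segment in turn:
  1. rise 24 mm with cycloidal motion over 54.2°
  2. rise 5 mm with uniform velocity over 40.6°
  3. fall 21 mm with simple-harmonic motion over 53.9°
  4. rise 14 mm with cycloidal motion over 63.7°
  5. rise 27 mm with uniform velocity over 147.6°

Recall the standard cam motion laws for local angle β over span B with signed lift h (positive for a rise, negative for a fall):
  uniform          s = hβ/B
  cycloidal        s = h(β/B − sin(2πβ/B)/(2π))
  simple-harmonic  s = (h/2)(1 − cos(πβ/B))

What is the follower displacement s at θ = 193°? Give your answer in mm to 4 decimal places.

seg 1 [0°–54.2°] cycloidal, h=24: full span → s += 24 → s = 24.0000
seg 2 [54.2°–94.8°] uniform, h=5: full span → s += 5 → s = 29.0000
seg 3 [94.8°–148.7°] simple-harmonic, h=-21: full span → s += -21 → s = 8.0000
seg 4 [148.7°–212.4°] cycloidal, h=14: θ=193° here. β=44.3, B=63.7. 14·(0.6954 − sin(2π·0.6954)/(2π)) = 11.8348 → s = 19.8348

19.8348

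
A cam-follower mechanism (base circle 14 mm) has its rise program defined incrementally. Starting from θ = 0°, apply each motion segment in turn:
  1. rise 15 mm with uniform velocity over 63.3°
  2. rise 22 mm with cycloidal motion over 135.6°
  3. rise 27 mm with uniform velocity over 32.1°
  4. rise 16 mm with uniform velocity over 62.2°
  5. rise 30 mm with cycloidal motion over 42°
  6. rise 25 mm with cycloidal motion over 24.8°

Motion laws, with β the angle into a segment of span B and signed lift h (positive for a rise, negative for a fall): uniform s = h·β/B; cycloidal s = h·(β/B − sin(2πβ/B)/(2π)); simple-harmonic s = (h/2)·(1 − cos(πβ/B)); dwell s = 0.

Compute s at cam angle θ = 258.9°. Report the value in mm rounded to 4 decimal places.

seg 1 [0°–63.3°] uniform, h=15: full span → s += 15 → s = 15.0000
seg 2 [63.3°–198.9°] cycloidal, h=22: full span → s += 22 → s = 37.0000
seg 3 [198.9°–231°] uniform, h=27: full span → s += 27 → s = 64.0000
seg 4 [231°–293.2°] uniform, h=16: θ=258.9° here. β=27.9, B=62.2. 16·27.9/62.2 = 7.1768 → s = 71.1768

71.1768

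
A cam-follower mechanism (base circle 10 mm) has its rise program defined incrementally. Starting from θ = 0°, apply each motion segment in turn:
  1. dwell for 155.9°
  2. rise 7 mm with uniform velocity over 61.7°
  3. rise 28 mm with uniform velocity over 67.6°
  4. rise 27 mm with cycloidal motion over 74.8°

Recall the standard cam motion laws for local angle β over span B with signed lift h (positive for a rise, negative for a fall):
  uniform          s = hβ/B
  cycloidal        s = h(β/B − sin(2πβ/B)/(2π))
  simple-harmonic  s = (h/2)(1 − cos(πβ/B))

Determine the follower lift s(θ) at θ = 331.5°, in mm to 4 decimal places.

seg 1 [0°–155.9°] dwell: s stays 0.0000
seg 2 [155.9°–217.6°] uniform, h=7: full span → s += 7 → s = 7.0000
seg 3 [217.6°–285.2°] uniform, h=28: full span → s += 28 → s = 35.0000
seg 4 [285.2°–360°] cycloidal, h=27: θ=331.5° here. β=46.3, B=74.8. 27·(0.6190 − sin(2π·0.6190)/(2π)) = 19.6341 → s = 54.6341

54.6341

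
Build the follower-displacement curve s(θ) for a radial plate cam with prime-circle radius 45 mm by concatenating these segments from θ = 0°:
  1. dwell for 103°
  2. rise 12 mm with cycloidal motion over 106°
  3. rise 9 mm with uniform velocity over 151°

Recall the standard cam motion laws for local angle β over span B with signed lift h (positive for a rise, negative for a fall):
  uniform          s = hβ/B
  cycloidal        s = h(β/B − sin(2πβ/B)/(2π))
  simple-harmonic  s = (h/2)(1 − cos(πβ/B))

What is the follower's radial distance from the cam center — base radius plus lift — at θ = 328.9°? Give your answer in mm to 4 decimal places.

seg 1 [0°–103°] dwell: s stays 0.0000
seg 2 [103°–209°] cycloidal, h=12: full span → s += 12 → s = 12.0000
seg 3 [209°–360°] uniform, h=9: θ=328.9° here. β=119.9, B=151. 9·119.9/151 = 7.1464 → s = 19.1464
radial distance = base radius + s = 45 + 19.1464 = 64.1464

64.1464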